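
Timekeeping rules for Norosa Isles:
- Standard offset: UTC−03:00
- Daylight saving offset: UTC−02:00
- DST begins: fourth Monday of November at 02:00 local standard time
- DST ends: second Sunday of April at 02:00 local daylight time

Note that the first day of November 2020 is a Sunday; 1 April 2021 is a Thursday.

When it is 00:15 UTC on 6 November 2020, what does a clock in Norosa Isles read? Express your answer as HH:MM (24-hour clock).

21:15

1 November 2020 is a Sunday, so the first Monday is November 2 and the fourth is November 23.
1 April 2021 is a Thursday, so the first Sunday is April 4 and the second is April 11.
At the standard offset (UTC−03:00), 00:15 UTC − 3h = 21:15 Norosa Isles standard time (rolling into the previous day, 5 November 2020).
Daylight saving runs 23 November 2020 – 11 April 2021; the standard-time date in Norosa Isles, 5 November 2020, is outside that window, so Norosa Isles is on standard time at UTC−03:00.
00:15 UTC − 3h = 21:15 local (rolling into the previous day, 5 November 2020).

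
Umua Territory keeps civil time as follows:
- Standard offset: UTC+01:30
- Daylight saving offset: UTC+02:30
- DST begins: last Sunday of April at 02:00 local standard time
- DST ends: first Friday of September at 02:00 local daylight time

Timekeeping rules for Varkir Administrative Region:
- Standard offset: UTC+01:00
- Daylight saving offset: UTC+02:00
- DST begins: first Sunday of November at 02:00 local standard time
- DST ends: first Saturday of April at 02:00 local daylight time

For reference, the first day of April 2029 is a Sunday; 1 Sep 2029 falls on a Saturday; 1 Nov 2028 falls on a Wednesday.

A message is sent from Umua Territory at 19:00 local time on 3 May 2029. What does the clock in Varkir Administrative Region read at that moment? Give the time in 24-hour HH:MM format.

1 April 2029 is a Sunday, so Sundays fall on 1, 8, 15, 22, 29; the last is April 29.
1 September 2029 is a Saturday, so the first Friday is September 7.
3 May 2029 falls between 29 April and 7 September, so daylight saving is in effect and Umua Territory is at UTC+02:30.
19:00 Umua Territory − 2h30m = 16:30 UTC.
1 November 2028 is a Wednesday, so the first Sunday is November 5.
1 April 2029 is a Sunday, so the first Saturday is April 7.
At the standard offset (UTC+01:00), 16:30 UTC + 1h = 17:30 Varkir Administrative Region standard time.
The standard-time date in Varkir Administrative Region, 3 May 2029, does not fall between 5 November 2028 and 7 April 2029, so daylight saving is not in effect and Varkir Administrative Region is at UTC+01:00.
16:30 UTC + 1h = 17:30 Varkir Administrative Region.

17:30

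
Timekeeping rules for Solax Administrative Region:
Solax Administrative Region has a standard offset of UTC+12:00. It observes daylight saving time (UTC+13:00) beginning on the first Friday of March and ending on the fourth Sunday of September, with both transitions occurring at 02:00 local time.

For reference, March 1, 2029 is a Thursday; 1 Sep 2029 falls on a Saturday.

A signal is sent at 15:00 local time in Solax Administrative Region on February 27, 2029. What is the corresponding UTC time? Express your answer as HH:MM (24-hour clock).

1 March 2029 is a Thursday, so the first Friday is March 2.
1 September 2029 is a Saturday, so the first Sunday is September 2 and the fourth is September 23.
Daylight saving runs 2 March – 23 September; February 27, 2029 is outside that window, so Solax Administrative Region is on standard time at UTC+12:00.
15:00 local − 12h = 03:00 UTC.

03:00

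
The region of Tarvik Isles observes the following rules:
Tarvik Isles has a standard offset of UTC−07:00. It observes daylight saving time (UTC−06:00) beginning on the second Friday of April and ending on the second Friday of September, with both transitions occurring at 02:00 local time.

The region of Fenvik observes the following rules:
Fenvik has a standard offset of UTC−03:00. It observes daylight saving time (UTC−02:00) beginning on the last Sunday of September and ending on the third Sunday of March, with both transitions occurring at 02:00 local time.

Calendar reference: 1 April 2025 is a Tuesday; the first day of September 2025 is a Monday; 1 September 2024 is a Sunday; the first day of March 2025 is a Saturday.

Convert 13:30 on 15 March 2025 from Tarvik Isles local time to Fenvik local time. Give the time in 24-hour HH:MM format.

18:30

1 April 2025 is a Tuesday, so the first Friday is April 4 and the second is April 11.
1 September 2025 is a Monday, so the first Friday is September 5 and the second is September 12.
Daylight saving runs 11 April – 12 September; 15 March 2025 is outside that window, so Tarvik Isles is on standard time at UTC−07:00.
13:30 Tarvik Isles + 7h = 20:30 UTC.
1 September 2024 is a Sunday, so Sundays fall on 1, 8, 15, 22, 29; the last is September 29.
1 March 2025 is a Saturday, so the first Sunday is March 2 and the third is March 16.
At the standard offset (UTC−03:00), 20:30 UTC − 3h = 17:30 Fenvik standard time.
The standard-time date in Fenvik, 15 March 2025, lies within the daylight-saving period (29 September 2024 – 16 March 2025), so Fenvik is on daylight time, UTC−02:00.
20:30 UTC − 2h = 18:30 Fenvik.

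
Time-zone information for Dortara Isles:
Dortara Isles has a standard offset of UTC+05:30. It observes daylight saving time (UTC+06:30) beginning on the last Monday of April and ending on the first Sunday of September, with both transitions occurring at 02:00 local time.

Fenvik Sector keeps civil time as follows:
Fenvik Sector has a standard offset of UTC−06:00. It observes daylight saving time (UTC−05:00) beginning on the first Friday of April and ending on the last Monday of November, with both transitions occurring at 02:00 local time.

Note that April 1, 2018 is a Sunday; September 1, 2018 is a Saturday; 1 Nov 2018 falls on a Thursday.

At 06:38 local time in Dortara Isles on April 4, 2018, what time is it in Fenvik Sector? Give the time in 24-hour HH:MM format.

19:08

1 April 2018 is a Sunday, so Mondays fall on 2, 9, 16, 23, 30; the last is April 30.
1 September 2018 is a Saturday, so the first Sunday is September 2.
April 4, 2018 is outside the daylight-saving period (30 April – 2 September), so Dortara Isles is on standard time, UTC+05:30.
06:38 Dortara Isles − 5h30m = 01:08 UTC.
1 April 2018 is a Sunday, so the first Friday is April 6.
1 November 2018 is a Thursday, so Mondays fall on 5, 12, 19, 26; the last is November 26.
At the standard offset (UTC−06:00), 01:08 UTC − 6h = 19:08 Fenvik Sector standard time (rolling into the previous day, 3 April 2018).
Daylight saving runs 6 April – 26 November; the standard-time date in Fenvik Sector, April 3, 2018, is outside that window, so Fenvik Sector is on standard time at UTC−06:00.
01:08 UTC − 6h = 19:08 Fenvik Sector (rolling into the previous day, 3 April 2018).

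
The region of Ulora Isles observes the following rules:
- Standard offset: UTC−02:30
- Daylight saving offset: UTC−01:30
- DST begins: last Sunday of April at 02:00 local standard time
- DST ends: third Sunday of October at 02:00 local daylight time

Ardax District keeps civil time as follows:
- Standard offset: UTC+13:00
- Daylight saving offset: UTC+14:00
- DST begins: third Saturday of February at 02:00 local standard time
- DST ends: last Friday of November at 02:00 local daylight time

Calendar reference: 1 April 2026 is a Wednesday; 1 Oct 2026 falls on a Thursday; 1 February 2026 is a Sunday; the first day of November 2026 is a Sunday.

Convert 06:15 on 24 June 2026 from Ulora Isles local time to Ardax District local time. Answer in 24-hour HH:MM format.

1 April 2026 is a Wednesday, so Sundays fall on 5, 12, 19, 26; the last is April 26.
1 October 2026 is a Thursday, so the first Sunday is October 4 and the third is October 18.
24 June 2026 lies within the daylight-saving period (26 April – 18 October), so Ulora Isles is on daylight time, UTC−01:30.
06:15 Ulora Isles + 1h30m = 07:45 UTC.
1 February 2026 is a Sunday, so the first Saturday is February 7 and the third is February 21.
1 November 2026 is a Sunday, so Fridays fall on 6, 13, 20, 27; the last is November 27.
At the standard offset (UTC+13:00), 07:45 UTC + 13h = 20:45 Ardax District standard time.
Daylight saving runs 21 February – 27 November; the standard-time date in Ardax District, 24 June 2026, is inside that window, so Ardax District is at UTC+14:00.
07:45 UTC + 14h = 21:45 Ardax District.

21:45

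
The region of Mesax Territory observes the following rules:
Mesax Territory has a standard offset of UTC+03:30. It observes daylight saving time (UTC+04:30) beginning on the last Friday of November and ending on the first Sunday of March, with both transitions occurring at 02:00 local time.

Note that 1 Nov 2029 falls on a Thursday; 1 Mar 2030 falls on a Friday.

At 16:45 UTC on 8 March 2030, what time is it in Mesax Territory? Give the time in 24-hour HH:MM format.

1 November 2029 is a Thursday, so Fridays fall on 2, 9, 16, 23, 30; the last is November 30.
1 March 2030 is a Friday, so the first Sunday is March 3.
At the standard offset (UTC+03:30), 16:45 UTC + 3h30m = 20:15 Mesax Territory standard time.
The standard-time date in Mesax Territory, 8 March 2030, does not fall between 30 November 2029 and 3 March 2030, so daylight saving is not in effect and Mesax Territory is at UTC+03:30.
16:45 UTC + 3h30m = 20:15 local.

20:15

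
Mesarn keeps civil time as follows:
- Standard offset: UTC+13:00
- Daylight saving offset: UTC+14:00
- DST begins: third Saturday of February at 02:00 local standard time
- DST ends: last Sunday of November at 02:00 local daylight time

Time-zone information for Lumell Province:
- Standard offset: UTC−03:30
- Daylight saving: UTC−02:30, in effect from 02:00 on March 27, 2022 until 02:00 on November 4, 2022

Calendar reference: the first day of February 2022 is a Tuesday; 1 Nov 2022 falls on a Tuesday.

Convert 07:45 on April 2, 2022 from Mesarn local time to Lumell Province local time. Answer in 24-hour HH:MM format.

15:15

1 February 2022 is a Tuesday, so the first Saturday is February 5 and the third is February 19.
1 November 2022 is a Tuesday, so Sundays fall on 6, 13, 20, 27; the last is November 27.
April 2, 2022 falls between 19 February and 27 November, so daylight saving is in effect and Mesarn is at UTC+14:00.
07:45 Mesarn − 14h = 17:45 UTC (rolling into the previous day, 1 April 2022).
At the standard offset (UTC−03:30), 17:45 UTC − 3h30m = 14:15 Lumell Province standard time.
Daylight saving runs 27 March – 4 November; the standard-time date in Lumell Province, April 1, 2022, is inside that window, so Lumell Province is at UTC−02:30.
17:45 UTC − 2h30m = 15:15 Lumell Province.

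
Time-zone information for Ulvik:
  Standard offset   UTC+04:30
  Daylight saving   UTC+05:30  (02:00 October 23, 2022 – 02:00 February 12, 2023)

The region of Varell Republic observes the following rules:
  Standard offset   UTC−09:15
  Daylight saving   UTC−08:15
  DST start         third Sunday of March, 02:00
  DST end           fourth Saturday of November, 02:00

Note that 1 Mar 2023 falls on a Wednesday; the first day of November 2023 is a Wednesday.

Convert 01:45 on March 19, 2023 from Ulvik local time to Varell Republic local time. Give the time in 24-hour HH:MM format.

Daylight saving runs 23 October 2022 – 12 February 2023; March 19, 2023 is outside that window, so Ulvik is on standard time at UTC+04:30.
01:45 Ulvik − 4h30m = 21:15 UTC (rolling into the previous day, 18 March 2023).
1 March 2023 is a Wednesday, so the first Sunday is March 5 and the third is March 19.
1 November 2023 is a Wednesday, so the first Saturday is November 4 and the fourth is November 25.
At the standard offset (UTC−09:15), 21:15 UTC − 9h15m = 12:00 Varell Republic standard time.
Daylight saving runs 19 March – 25 November; the standard-time date in Varell Republic, March 18, 2023, is outside that window, so Varell Republic is on standard time at UTC−09:15.
21:15 UTC − 9h15m = 12:00 Varell Republic.

12:00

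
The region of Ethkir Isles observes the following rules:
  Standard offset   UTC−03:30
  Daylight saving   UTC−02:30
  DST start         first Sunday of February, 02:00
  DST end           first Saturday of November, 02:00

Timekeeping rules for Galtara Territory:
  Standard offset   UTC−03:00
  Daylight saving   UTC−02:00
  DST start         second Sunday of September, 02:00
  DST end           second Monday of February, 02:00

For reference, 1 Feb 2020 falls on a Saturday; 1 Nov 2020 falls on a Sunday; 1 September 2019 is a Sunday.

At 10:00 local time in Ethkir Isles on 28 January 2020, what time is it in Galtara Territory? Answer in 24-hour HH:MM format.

11:30

1 February 2020 is a Saturday, so the first Sunday is February 2.
1 November 2020 is a Sunday, so the first Saturday is November 7.
Daylight saving runs 2 February – 7 November; 28 January 2020 is outside that window, so Ethkir Isles is on standard time at UTC−03:30.
10:00 Ethkir Isles + 3h30m = 13:30 UTC.
1 September 2019 is a Sunday, so the first Sunday is September 1 and the second is September 8.
1 February 2020 is a Saturday, so the first Monday is February 3 and the second is February 10.
At the standard offset (UTC−03:00), 13:30 UTC − 3h = 10:30 Galtara Territory standard time.
The standard-time date in Galtara Territory, 28 January 2020, falls between 8 September 2019 and 10 February 2020, so daylight saving is in effect and Galtara Territory is at UTC−02:00.
13:30 UTC − 2h = 11:30 Galtara Territory.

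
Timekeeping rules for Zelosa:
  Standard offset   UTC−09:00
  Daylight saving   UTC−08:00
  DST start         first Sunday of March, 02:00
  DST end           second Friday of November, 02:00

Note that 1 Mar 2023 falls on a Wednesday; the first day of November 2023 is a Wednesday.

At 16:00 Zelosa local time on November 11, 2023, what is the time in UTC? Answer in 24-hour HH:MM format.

01:00

1 March 2023 is a Wednesday, so the first Sunday is March 5.
1 November 2023 is a Wednesday, so the first Friday is November 3 and the second is November 10.
November 11, 2023 does not fall between 5 March and 10 November, so daylight saving is not in effect and Zelosa is at UTC−09:00.
16:00 local + 9h = 01:00 UTC (rolling into the next day, 12 November 2023).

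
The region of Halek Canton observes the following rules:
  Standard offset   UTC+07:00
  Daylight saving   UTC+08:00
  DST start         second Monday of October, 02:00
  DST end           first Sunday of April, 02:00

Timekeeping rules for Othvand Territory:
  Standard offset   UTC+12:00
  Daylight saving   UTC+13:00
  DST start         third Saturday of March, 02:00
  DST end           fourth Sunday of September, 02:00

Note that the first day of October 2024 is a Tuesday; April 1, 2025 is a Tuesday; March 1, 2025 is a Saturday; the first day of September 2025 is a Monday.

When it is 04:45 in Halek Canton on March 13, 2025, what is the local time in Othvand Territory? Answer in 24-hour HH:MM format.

1 October 2024 is a Tuesday, so the first Monday is October 7 and the second is October 14.
1 April 2025 is a Tuesday, so the first Sunday is April 6.
March 13, 2025 falls between 14 October 2024 and 6 April 2025, so daylight saving is in effect and Halek Canton is at UTC+08:00.
04:45 Halek Canton − 8h = 20:45 UTC (rolling into the previous day, 12 March 2025).
1 March 2025 is a Saturday, so the first Saturday is March 1 and the third is March 15.
1 September 2025 is a Monday, so the first Sunday is September 7 and the fourth is September 28.
At the standard offset (UTC+12:00), 20:45 UTC + 12h = 08:45 Othvand Territory standard time (rolling into the next day, 13 March 2025).
Daylight saving runs 15 March – 28 September; the standard-time date in Othvand Territory, March 13, 2025, is outside that window, so Othvand Territory is on standard time at UTC+12:00.
20:45 UTC + 12h = 08:45 Othvand Territory (rolling into the next day, 13 March 2025).

08:45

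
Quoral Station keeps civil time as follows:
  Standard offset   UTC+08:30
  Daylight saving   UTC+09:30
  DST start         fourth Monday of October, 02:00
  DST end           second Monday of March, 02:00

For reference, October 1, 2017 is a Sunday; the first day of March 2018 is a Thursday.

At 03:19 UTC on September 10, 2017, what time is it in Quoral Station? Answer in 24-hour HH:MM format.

1 October 2017 is a Sunday, so the first Monday is October 2 and the fourth is October 23.
1 March 2018 is a Thursday, so the first Monday is March 5 and the second is March 12.
At the standard offset (UTC+08:30), 03:19 UTC + 8h30m = 11:49 Quoral Station standard time.
Daylight saving runs 23 October 2017 – 12 March 2018; the standard-time date in Quoral Station, September 10, 2017, is outside that window, so Quoral Station is on standard time at UTC+08:30.
03:19 UTC + 8h30m = 11:49 local.

11:49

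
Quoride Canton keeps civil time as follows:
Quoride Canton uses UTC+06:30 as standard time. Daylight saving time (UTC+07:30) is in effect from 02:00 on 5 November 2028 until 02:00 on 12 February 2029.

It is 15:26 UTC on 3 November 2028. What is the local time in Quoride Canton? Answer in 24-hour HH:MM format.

21:56

At the standard offset (UTC+06:30), 15:26 UTC + 6h30m = 21:56 Quoride Canton standard time.
The standard-time date in Quoride Canton, 3 November 2028, does not fall between 5 November 2028 and 12 February 2029, so daylight saving is not in effect and Quoride Canton is at UTC+06:30.
15:26 UTC + 6h30m = 21:56 local.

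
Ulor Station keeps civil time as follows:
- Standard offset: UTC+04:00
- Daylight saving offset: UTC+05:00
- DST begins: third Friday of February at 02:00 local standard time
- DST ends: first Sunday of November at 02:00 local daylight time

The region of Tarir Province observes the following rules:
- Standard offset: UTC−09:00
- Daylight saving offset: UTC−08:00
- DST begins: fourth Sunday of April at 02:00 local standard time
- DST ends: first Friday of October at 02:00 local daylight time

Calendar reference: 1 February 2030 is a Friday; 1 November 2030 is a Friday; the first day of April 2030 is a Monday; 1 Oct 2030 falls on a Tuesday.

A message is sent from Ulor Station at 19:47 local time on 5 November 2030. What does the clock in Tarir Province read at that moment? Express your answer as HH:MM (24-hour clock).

06:47

1 February 2030 is a Friday, so the first Friday is February 1 and the third is February 15.
1 November 2030 is a Friday, so the first Sunday is November 3.
5 November 2030 does not fall between 15 February and 3 November, so daylight saving is not in effect and Ulor Station is at UTC+04:00.
19:47 Ulor Station − 4h = 15:47 UTC.
1 April 2030 is a Monday, so the first Sunday is April 7 and the fourth is April 28.
1 October 2030 is a Tuesday, so the first Friday is October 4.
At the standard offset (UTC−09:00), 15:47 UTC − 9h = 06:47 Tarir Province standard time.
The standard-time date in Tarir Province, 5 November 2030, does not fall between 28 April and 4 October, so daylight saving is not in effect and Tarir Province is at UTC−09:00.
15:47 UTC − 9h = 06:47 Tarir Province.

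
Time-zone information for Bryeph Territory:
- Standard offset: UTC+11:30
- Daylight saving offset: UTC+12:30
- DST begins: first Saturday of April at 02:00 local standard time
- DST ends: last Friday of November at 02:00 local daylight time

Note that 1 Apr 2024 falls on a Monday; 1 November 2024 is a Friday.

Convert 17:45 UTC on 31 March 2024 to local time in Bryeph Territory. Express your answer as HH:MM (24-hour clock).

05:15

1 April 2024 is a Monday, so the first Saturday is April 6.
1 November 2024 is a Friday, so Fridays fall on 1, 8, 15, 22, 29; the last is November 29.
At the standard offset (UTC+11:30), 17:45 UTC + 11h30m = 05:15 Bryeph Territory standard time (rolling into the next day, 1 April 2024).
The standard-time date in Bryeph Territory, 1 April 2024, does not fall between 6 April and 29 November, so daylight saving is not in effect and Bryeph Territory is at UTC+11:30.
17:45 UTC + 11h30m = 05:15 local (rolling into the next day, 1 April 2024).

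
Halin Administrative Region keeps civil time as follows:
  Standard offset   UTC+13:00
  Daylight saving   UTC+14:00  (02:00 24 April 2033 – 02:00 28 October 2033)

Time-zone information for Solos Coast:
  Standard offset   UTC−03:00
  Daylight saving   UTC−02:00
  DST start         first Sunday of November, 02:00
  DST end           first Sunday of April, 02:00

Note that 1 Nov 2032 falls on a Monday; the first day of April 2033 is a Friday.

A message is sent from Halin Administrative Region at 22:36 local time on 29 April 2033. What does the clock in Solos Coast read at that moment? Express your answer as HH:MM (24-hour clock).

29 April 2033 falls between 24 April and 28 October, so daylight saving is in effect and Halin Administrative Region is at UTC+14:00.
22:36 Halin Administrative Region − 14h = 08:36 UTC.
1 November 2032 is a Monday, so the first Sunday is November 7.
1 April 2033 is a Friday, so the first Sunday is April 3.
At the standard offset (UTC−03:00), 08:36 UTC − 3h = 05:36 Solos Coast standard time.
Daylight saving runs 7 November 2032 – 3 April 2033; the standard-time date in Solos Coast, 29 April 2033, is outside that window, so Solos Coast is on standard time at UTC−03:00.
08:36 UTC − 3h = 05:36 Solos Coast.

05:36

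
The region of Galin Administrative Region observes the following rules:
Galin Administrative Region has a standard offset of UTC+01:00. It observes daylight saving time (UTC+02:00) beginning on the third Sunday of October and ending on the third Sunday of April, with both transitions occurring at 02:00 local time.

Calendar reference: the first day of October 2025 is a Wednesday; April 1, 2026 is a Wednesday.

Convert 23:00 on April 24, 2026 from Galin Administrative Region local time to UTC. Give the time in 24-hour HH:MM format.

22:00

1 October 2025 is a Wednesday, so the first Sunday is October 5 and the third is October 19.
1 April 2026 is a Wednesday, so the first Sunday is April 5 and the third is April 19.
April 24, 2026 is outside the daylight-saving period (19 October 2025 – 19 April 2026), so Galin Administrative Region is on standard time, UTC+01:00.
23:00 local − 1h = 22:00 UTC.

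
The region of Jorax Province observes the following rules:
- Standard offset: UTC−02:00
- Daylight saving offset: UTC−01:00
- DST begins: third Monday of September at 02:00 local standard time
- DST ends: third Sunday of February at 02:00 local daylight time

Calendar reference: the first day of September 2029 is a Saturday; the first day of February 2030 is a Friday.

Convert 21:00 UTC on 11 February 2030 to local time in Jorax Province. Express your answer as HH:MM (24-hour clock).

20:00

1 September 2029 is a Saturday, so the first Monday is September 3 and the third is September 17.
1 February 2030 is a Friday, so the first Sunday is February 3 and the third is February 17.
At the standard offset (UTC−02:00), 21:00 UTC − 2h = 19:00 Jorax Province standard time.
Daylight saving runs 17 September 2029 – 17 February 2030; the standard-time date in Jorax Province, 11 February 2030, is inside that window, so Jorax Province is at UTC−01:00.
21:00 UTC − 1h = 20:00 local.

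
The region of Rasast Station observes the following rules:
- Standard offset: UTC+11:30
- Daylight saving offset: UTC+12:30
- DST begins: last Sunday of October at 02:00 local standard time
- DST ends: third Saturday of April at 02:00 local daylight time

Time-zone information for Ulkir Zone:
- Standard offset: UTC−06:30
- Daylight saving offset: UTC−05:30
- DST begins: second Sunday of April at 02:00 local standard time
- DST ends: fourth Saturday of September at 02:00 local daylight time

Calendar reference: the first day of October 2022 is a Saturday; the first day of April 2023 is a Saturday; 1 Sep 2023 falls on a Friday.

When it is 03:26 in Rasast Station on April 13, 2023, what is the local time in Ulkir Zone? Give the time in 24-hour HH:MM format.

09:26

1 October 2022 is a Saturday, so Sundays fall on 2, 9, 16, 23, 30; the last is October 30.
1 April 2023 is a Saturday, so the first Saturday is April 1 and the third is April 15.
April 13, 2023 falls between 30 October 2022 and 15 April 2023, so daylight saving is in effect and Rasast Station is at UTC+12:30.
03:26 Rasast Station − 12h30m = 14:56 UTC (rolling into the previous day, 12 April 2023).
1 April 2023 is a Saturday, so the first Sunday is April 2 and the second is April 9.
1 September 2023 is a Friday, so the first Saturday is September 2 and the fourth is September 23.
At the standard offset (UTC−06:30), 14:56 UTC − 6h30m = 08:26 Ulkir Zone standard time.
Daylight saving runs 9 April – 23 September; the standard-time date in Ulkir Zone, April 12, 2023, is inside that window, so Ulkir Zone is at UTC−05:30.
14:56 UTC − 5h30m = 09:26 Ulkir Zone.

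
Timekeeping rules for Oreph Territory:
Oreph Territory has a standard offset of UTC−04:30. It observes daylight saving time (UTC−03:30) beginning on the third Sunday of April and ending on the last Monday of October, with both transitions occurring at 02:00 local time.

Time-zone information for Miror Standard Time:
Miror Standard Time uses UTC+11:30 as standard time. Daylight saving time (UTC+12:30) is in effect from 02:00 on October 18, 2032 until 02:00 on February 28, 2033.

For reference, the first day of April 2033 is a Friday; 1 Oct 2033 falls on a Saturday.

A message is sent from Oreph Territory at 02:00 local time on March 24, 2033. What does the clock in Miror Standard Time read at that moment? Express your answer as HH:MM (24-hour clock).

1 April 2033 is a Friday, so the first Sunday is April 3 and the third is April 17.
1 October 2033 is a Saturday, so Mondays fall on 3, 10, 17, 24, 31; the last is October 31.
Daylight saving runs 17 April – 31 October; March 24, 2033 is outside that window, so Oreph Territory is on standard time at UTC−04:30.
02:00 Oreph Territory + 4h30m = 06:30 UTC.
At the standard offset (UTC+11:30), 06:30 UTC + 11h30m = 18:00 Miror Standard Time standard time.
The standard-time date in Miror Standard Time, March 24, 2033, does not fall between 18 October 2032 and 28 February 2033, so daylight saving is not in effect and Miror Standard Time is at UTC+11:30.
06:30 UTC + 11h30m = 18:00 Miror Standard Time.

18:00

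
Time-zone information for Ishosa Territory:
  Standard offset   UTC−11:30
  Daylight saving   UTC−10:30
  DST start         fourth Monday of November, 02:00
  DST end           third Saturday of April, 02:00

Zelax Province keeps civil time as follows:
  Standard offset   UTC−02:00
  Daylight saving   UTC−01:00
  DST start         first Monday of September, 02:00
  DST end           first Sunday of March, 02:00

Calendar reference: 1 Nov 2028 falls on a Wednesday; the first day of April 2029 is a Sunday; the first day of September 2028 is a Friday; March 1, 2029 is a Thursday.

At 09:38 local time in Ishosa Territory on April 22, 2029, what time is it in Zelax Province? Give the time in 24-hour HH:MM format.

19:08

1 November 2028 is a Wednesday, so the first Monday is November 6 and the fourth is November 27.
1 April 2029 is a Sunday, so the first Saturday is April 7 and the third is April 21.
Daylight saving runs 27 November 2028 – 21 April 2029; April 22, 2029 is outside that window, so Ishosa Territory is on standard time at UTC−11:30.
09:38 Ishosa Territory + 11h30m = 21:08 UTC.
1 September 2028 is a Friday, so the first Monday is September 4.
1 March 2029 is a Thursday, so the first Sunday is March 4.
At the standard offset (UTC−02:00), 21:08 UTC − 2h = 19:08 Zelax Province standard time.
Daylight saving runs 4 September 2028 – 4 March 2029; the standard-time date in Zelax Province, April 22, 2029, is outside that window, so Zelax Province is on standard time at UTC−02:00.
21:08 UTC − 2h = 19:08 Zelax Province.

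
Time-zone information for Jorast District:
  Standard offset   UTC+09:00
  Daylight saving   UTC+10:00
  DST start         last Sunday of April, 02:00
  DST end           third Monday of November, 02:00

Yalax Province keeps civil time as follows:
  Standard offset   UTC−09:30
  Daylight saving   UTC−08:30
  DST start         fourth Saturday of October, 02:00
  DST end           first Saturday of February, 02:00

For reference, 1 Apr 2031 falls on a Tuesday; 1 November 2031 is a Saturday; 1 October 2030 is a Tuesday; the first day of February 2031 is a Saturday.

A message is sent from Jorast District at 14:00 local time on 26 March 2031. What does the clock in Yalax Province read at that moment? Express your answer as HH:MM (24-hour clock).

19:30

1 April 2031 is a Tuesday, so Sundays fall on 6, 13, 20, 27; the last is April 27.
1 November 2031 is a Saturday, so the first Monday is November 3 and the third is November 17.
26 March 2031 is outside the daylight-saving period (27 April – 17 November), so Jorast District is on standard time, UTC+09:00.
14:00 Jorast District − 9h = 05:00 UTC.
1 October 2030 is a Tuesday, so the first Saturday is October 5 and the fourth is October 26.
1 February 2031 is a Saturday, so the first Saturday is February 1.
At the standard offset (UTC−09:30), 05:00 UTC − 9h30m = 19:30 Yalax Province standard time (rolling into the previous day, 25 March 2031).
Daylight saving runs 26 October 2030 – 1 February 2031; the standard-time date in Yalax Province, 25 March 2031, is outside that window, so Yalax Province is on standard time at UTC−09:30.
05:00 UTC − 9h30m = 19:30 Yalax Province (rolling into the previous day, 25 March 2031).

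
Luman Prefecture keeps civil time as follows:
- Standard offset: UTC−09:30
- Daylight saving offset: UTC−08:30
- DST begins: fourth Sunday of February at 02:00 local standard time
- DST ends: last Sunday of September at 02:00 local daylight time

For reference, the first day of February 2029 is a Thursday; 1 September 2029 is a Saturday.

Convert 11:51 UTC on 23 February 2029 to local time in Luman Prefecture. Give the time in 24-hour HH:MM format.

1 February 2029 is a Thursday, so the first Sunday is February 4 and the fourth is February 25.
1 September 2029 is a Saturday, so Sundays fall on 2, 9, 16, 23, 30; the last is September 30.
At the standard offset (UTC−09:30), 11:51 UTC − 9h30m = 02:21 Luman Prefecture standard time.
Daylight saving runs 25 February – 30 September; the standard-time date in Luman Prefecture, 23 February 2029, is outside that window, so Luman Prefecture is on standard time at UTC−09:30.
11:51 UTC − 9h30m = 02:21 local.

02:21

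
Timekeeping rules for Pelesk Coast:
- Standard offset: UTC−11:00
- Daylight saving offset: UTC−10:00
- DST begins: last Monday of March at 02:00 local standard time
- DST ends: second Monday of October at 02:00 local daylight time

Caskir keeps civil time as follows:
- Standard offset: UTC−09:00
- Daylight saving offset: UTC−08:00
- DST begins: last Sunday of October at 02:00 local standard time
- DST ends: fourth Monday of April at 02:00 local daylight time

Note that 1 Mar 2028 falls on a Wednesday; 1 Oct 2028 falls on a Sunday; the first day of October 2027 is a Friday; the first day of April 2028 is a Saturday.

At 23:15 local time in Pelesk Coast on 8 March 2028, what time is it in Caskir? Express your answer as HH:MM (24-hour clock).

1 March 2028 is a Wednesday, so Mondays fall on 6, 13, 20, 27; the last is March 27.
1 October 2028 is a Sunday, so the first Monday is October 2 and the second is October 9.
Daylight saving runs 27 March – 9 October; 8 March 2028 is outside that window, so Pelesk Coast is on standard time at UTC−11:00.
23:15 Pelesk Coast + 11h = 10:15 UTC (rolling into the next day, 9 March 2028).
1 October 2027 is a Friday, so Sundays fall on 3, 10, 17, 24, 31; the last is October 31.
1 April 2028 is a Saturday, so the first Monday is April 3 and the fourth is April 24.
At the standard offset (UTC−09:00), 10:15 UTC − 9h = 01:15 Caskir standard time.
The standard-time date in Caskir, 9 March 2028, lies within the daylight-saving period (31 October 2027 – 24 April 2028), so Caskir is on daylight time, UTC−08:00.
10:15 UTC − 8h = 02:15 Caskir.

02:15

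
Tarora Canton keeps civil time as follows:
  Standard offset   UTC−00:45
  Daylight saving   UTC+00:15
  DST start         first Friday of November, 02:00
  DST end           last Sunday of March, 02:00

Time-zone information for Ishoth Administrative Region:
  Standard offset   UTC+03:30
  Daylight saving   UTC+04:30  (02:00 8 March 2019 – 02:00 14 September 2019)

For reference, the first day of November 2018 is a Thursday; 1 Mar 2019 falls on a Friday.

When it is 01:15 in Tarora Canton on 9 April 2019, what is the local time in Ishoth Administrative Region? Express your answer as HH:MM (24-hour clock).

06:30

1 November 2018 is a Thursday, so the first Friday is November 2.
1 March 2019 is a Friday, so Sundays fall on 3, 10, 17, 24, 31; the last is March 31.
9 April 2019 does not fall between 2 November 2018 and 31 March 2019, so daylight saving is not in effect and Tarora Canton is at UTC−00:45.
01:15 Tarora Canton + 0h45m = 02:00 UTC.
At the standard offset (UTC+03:30), 02:00 UTC + 3h30m = 05:30 Ishoth Administrative Region standard time.
The standard-time date in Ishoth Administrative Region, 9 April 2019, lies within the daylight-saving period (8 March – 14 September), so Ishoth Administrative Region is on daylight time, UTC+04:30.
02:00 UTC + 4h30m = 06:30 Ishoth Administrative Region.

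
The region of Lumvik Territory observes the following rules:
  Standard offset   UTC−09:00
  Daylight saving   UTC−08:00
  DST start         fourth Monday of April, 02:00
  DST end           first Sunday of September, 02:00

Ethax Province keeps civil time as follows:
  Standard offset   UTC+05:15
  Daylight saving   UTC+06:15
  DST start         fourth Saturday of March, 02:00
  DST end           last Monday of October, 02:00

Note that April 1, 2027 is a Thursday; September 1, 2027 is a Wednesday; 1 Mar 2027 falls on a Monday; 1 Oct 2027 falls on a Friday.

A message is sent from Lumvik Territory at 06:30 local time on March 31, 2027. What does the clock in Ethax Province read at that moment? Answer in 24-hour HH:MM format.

21:45

1 April 2027 is a Thursday, so the first Monday is April 5 and the fourth is April 26.
1 September 2027 is a Wednesday, so the first Sunday is September 5.
Daylight saving runs 26 April – 5 September; March 31, 2027 is outside that window, so Lumvik Territory is on standard time at UTC−09:00.
06:30 Lumvik Territory + 9h = 15:30 UTC.
1 March 2027 is a Monday, so the first Saturday is March 6 and the fourth is March 27.
1 October 2027 is a Friday, so Mondays fall on 4, 11, 18, 25; the last is October 25.
At the standard offset (UTC+05:15), 15:30 UTC + 5h15m = 20:45 Ethax Province standard time.
Daylight saving runs 27 March – 25 October; the standard-time date in Ethax Province, March 31, 2027, is inside that window, so Ethax Province is at UTC+06:15.
15:30 UTC + 6h15m = 21:45 Ethax Province.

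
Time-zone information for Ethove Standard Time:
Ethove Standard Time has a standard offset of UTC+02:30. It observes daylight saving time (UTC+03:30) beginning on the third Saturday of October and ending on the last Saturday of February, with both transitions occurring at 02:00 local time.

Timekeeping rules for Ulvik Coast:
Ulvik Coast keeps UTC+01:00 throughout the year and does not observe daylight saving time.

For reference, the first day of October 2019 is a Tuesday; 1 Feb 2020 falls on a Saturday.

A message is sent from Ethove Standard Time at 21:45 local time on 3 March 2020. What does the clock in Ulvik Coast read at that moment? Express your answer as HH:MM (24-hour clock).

20:15

1 October 2019 is a Tuesday, so the first Saturday is October 5 and the third is October 19.
1 February 2020 is a Saturday, so Saturdays fall on 1, 8, 15, 22, 29; the last is February 29.
3 March 2020 does not fall between 19 October 2019 and 29 February 2020, so daylight saving is not in effect and Ethove Standard Time is at UTC+02:30.
21:45 Ethove Standard Time − 2h30m = 19:15 UTC.
Ulvik Coast stays on UTC+01:00 all year.
19:15 UTC + 1h = 20:15 Ulvik Coast.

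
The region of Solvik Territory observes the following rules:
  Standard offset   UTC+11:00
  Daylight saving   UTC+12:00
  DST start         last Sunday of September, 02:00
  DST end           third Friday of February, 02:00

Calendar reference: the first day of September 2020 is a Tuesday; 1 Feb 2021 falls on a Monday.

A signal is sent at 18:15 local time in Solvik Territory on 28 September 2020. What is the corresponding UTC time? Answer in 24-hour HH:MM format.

06:15

1 September 2020 is a Tuesday, so Sundays fall on 6, 13, 20, 27; the last is September 27.
1 February 2021 is a Monday, so the first Friday is February 5 and the third is February 19.
Daylight saving runs 27 September 2020 – 19 February 2021; 28 September 2020 is inside that window, so Solvik Territory is at UTC+12:00.
18:15 local − 12h = 06:15 UTC.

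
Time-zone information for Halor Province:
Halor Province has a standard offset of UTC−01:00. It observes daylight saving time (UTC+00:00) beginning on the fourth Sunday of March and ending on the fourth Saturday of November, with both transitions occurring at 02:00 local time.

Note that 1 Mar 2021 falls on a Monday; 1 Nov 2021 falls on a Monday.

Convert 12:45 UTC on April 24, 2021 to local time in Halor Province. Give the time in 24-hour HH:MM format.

1 March 2021 is a Monday, so the first Sunday is March 7 and the fourth is March 28.
1 November 2021 is a Monday, so the first Saturday is November 6 and the fourth is November 27.
At the standard offset (UTC−01:00), 12:45 UTC − 1h = 11:45 Halor Province standard time.
The standard-time date in Halor Province, April 24, 2021, lies within the daylight-saving period (28 March – 27 November), so Halor Province is on daylight time, UTC+00:00.
12:45 UTC + 0h = 12:45 local.

12:45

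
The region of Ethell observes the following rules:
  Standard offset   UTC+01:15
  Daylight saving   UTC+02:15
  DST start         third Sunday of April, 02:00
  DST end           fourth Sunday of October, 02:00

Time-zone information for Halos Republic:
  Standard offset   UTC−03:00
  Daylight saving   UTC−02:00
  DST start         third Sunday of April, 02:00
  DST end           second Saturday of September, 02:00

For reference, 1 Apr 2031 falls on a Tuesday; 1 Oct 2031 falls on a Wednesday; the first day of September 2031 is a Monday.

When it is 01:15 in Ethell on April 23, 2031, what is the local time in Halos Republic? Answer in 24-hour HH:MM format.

1 April 2031 is a Tuesday, so the first Sunday is April 6 and the third is April 20.
1 October 2031 is a Wednesday, so the first Sunday is October 5 and the fourth is October 26.
April 23, 2031 lies within the daylight-saving period (20 April – 26 October), so Ethell is on daylight time, UTC+02:15.
01:15 Ethell − 2h15m = 23:00 UTC (rolling into the previous day, 22 April 2031).
1 April 2031 is a Tuesday, so the first Sunday is April 6 and the third is April 20.
1 September 2031 is a Monday, so the first Saturday is September 6 and the second is September 13.
At the standard offset (UTC−03:00), 23:00 UTC − 3h = 20:00 Halos Republic standard time.
The standard-time date in Halos Republic, April 22, 2031, lies within the daylight-saving period (20 April – 13 September), so Halos Republic is on daylight time, UTC−02:00.
23:00 UTC − 2h = 21:00 Halos Republic.

21:00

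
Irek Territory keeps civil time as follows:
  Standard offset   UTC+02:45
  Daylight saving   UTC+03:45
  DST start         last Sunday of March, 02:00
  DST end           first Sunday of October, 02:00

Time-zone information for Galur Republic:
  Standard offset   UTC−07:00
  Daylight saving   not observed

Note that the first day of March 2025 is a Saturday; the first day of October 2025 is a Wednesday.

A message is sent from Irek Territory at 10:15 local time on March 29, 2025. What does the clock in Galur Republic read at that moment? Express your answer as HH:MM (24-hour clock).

00:30

1 March 2025 is a Saturday, so Sundays fall on 2, 9, 16, 23, 30; the last is March 30.
1 October 2025 is a Wednesday, so the first Sunday is October 5.
March 29, 2025 is outside the daylight-saving period (30 March – 5 October), so Irek Territory is on standard time, UTC+02:45.
10:15 Irek Territory − 2h45m = 07:30 UTC.
Galur Republic stays on UTC−07:00 all year.
07:30 UTC − 7h = 00:30 Galur Republic.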